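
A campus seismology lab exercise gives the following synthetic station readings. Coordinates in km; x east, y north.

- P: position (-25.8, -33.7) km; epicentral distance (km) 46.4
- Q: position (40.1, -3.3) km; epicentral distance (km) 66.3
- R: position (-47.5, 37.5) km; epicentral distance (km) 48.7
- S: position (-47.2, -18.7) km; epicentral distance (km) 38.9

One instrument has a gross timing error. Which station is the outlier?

Solve using three stations at a time. Using P, Q, S (subtract circle equations pairwise → linear system) gives (x, y) ≈ (-24.2, 12.6).
Distances from that point to each station vs reported:
  P: calculated 46.4 vs reported 46.4 → residual 0.0 km
  Q: calculated 66.3 vs reported 66.3 → residual 0.0 km
  R: calculated 34.1 vs reported 48.7 → residual 14.6 km
  S: calculated 38.9 vs reported 38.9 → residual 0.0 km
P, Q, S are mutually consistent (residuals ≈ 0); R is off by 14.6 km.

R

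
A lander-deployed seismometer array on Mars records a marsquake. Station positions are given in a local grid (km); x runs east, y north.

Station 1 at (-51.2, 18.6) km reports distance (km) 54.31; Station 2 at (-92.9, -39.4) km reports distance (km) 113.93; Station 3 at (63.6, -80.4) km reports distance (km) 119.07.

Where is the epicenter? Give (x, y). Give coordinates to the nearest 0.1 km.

(3.0, 22.1)

Circle about each station: (x + 51.2)² + (y − 18.6)² = 54.31²; (x + 92.9)² + (y + 39.4)² = 113.93²; (x − 63.6)² + (y + 80.4)² = 119.07².
Subtracting the Station 1 equation from the Station 2 and Station 3 equations removes the quadratic terms:
-83.4 x − 116.0 y = -2815.10
229.6 x − 198.0 y = -3686.37
Solving the 2×2 system: x ≈ 3.0, y ≈ 22.1 km.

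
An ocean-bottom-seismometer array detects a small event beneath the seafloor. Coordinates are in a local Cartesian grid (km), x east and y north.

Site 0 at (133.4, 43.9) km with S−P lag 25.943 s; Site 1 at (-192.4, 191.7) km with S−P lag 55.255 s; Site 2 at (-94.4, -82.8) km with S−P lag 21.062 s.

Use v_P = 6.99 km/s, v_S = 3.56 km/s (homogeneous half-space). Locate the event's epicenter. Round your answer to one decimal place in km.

(52.2, -125.9)

Distance from S−P lag: d = Δt · v_P v_S / (v_P − v_S) = Δt · (6.99·3.56)/(6.99−3.56) ≈ 7.2549·Δt.
So d_Site 0 = 188.21, d_Site 1 = 400.87, d_Site 2 = 152.80 km.
Circle about each station: (x − 133.4)² + (y − 43.9)² = 188.21²; (x + 192.4)² + (y − 191.7)² = 400.87²; (x + 94.4)² + (y + 82.8)² = 152.80².
Subtracting pairs of circle equations eliminates x²+y² and gives linear equations (the radical axes):
-651.6 x + 295.6 y = -71229.87
-455.6 x − 253.4 y = 8119.59
Solving the 2×2 system: x ≈ 52.2, y ≈ -125.9 km.
Check against Site 0 (with the unrounded x, y): √((x − 133.4)²+(y − 43.9)²) = 188.21 ≈ 188.21 km. ✓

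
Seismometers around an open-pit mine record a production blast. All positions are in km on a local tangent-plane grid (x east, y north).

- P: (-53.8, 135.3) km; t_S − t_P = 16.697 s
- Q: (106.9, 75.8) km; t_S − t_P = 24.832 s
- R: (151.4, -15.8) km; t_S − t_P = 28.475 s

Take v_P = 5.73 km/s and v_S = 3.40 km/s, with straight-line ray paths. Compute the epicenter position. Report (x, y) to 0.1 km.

x ≈ -86.2 km, y ≈ -0.5 km

Distance from S−P lag: d = Δt · v_P v_S / (v_P − v_S) = Δt · (5.73·3.40)/(5.73−3.40) ≈ 8.3614·Δt.
So d_P = 139.61, d_Q = 207.63, d_R = 238.09 km.
Circle about each station: (x + 53.8)² + (y − 135.3)² = 139.61²; (x − 106.9)² + (y − 75.8)² = 207.63²; (x − 151.4)² + (y + 15.8)² = 238.09².
Subtracting pairs of circle equations eliminates x²+y² and gives linear equations (the radical axes):
321.4 x − 119.0 y = -27646.54
410.4 x − 302.2 y = -35224.83
Solving the 2×2 system: x ≈ -86.2, y ≈ -0.5 km.
Check against P (with the unrounded x, y): √((x + 53.8)²+(y − 135.3)²) = 139.63 ≈ 139.61 km. ✓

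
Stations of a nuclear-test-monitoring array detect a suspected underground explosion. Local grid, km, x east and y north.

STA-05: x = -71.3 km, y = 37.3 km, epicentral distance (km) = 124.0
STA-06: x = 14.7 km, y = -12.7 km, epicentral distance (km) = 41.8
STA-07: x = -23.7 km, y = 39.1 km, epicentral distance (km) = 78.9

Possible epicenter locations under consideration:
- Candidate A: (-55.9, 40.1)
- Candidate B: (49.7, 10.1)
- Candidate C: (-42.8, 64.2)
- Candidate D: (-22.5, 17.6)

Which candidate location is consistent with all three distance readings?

Candidate B

For each candidate, compare |candidate − station| to the reported distance:
Candidate A: residuals STA-05 108.3, STA-06 46.4, STA-07 46.7 → max 108.3 km
Candidate B: residuals STA-05 0.0, STA-06 0.0, STA-07 0.0 → max 0.0 km
Candidate C: residuals STA-05 84.8, STA-06 54.2, STA-07 47.4 → max 84.8 km
Candidate D: residuals STA-05 71.4, STA-06 6.2, STA-07 57.4 → max 71.4 km
Only Candidate B has all residuals ≈ 0.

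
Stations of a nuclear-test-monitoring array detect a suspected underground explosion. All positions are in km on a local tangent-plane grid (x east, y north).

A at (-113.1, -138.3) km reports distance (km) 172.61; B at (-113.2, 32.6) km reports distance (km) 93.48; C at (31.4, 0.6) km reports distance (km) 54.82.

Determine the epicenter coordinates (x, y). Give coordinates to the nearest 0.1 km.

Circle about each station: (x + 113.1)² + (y + 138.3)² = 172.61²; (x + 113.2)² + (y − 32.6)² = 93.48²; (x − 31.4)² + (y − 0.6)² = 54.82².
Subtracting the A equation from the B and C equations removes the quadratic terms:
-0.2 x + 341.8 y = 3014.20
289.0 x + 277.8 y = -4143.20
Solving the 2×2 system: x ≈ -22.8, y ≈ 8.8 km.
Check against A (with the unrounded x, y): √((x + 113.1)²+(y + 138.3)²) = 172.61 ≈ 172.61 km. ✓

x ≈ -22.8 km, y ≈ 8.8 km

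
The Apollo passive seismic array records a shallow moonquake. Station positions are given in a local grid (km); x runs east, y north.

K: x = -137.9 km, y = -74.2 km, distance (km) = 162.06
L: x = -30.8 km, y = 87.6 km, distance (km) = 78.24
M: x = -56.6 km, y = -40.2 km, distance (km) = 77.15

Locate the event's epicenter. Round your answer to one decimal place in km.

-2.4 km east, 14.7 km north

Circle about each station: (x + 137.9)² + (y + 74.2)² = 162.06²; (x + 30.8)² + (y − 87.6)² = 78.24²; (x + 56.6)² + (y + 40.2)² = 77.15².
Subtracting pairs of circle equations eliminates x²+y² and gives linear equations (the radical axes):
214.2 x + 323.6 y = 4242.30
162.6 x + 68.0 y = 608.87
Solving the 2×2 system: x ≈ -2.4, y ≈ 14.7 km.
Check against K (with the unrounded x, y): √((x + 137.9)²+(y + 74.2)²) = 162.06 ≈ 162.06 km. ✓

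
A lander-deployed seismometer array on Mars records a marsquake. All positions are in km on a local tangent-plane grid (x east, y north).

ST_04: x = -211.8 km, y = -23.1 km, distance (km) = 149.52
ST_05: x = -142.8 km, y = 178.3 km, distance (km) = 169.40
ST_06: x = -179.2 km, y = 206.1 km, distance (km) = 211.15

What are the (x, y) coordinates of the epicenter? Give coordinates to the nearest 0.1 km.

(-70.3, 25.2)

Circle about each station: (x + 211.8)² + (y + 23.1)² = 149.52²; (x + 142.8)² + (y − 178.3)² = 169.40²; (x + 179.2)² + (y − 206.1)² = 211.15².
Subtracting the ST_04 equation from the ST_05 and ST_06 equations removes the quadratic terms:
138.0 x + 402.8 y = 449.75
65.2 x + 458.4 y = 6968.91
Solving the 2×2 system: x ≈ -70.3, y ≈ 25.2 km.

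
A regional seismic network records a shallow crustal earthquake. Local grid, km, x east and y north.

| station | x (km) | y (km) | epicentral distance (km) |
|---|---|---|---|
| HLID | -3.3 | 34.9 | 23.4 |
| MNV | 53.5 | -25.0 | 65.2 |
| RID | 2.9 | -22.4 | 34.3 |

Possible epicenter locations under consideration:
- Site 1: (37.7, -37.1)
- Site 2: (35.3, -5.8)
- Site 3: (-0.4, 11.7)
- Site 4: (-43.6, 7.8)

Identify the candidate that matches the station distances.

Site 3

For each candidate, compare |candidate − station| to the reported distance:
Site 1: residuals HLID 59.5, MNV 45.3, RID 3.5 → max 59.5 km
Site 2: residuals HLID 32.7, MNV 38.7, RID 2.1 → max 38.7 km
Site 3: residuals HLID 0.0, MNV 0.0, RID 0.0 → max 0.0 km
Site 4: residuals HLID 25.2, MNV 37.3, RID 21.1 → max 37.3 km
Only Site 3 has all residuals ≈ 0.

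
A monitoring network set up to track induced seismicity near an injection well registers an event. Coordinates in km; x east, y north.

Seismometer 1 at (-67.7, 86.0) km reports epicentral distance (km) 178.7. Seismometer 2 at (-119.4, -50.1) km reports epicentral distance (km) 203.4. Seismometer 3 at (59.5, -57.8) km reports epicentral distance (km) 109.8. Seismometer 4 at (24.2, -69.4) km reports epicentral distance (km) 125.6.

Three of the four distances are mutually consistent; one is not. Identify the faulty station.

Solve using three stations at a time. Using Seismometer 2, Seismometer 3, Seismometer 4 (subtract circle equations pairwise → linear system) gives (x, y) ≈ (56.5, 52.0).
Distances from that point to each station vs reported:
  Seismometer 1: calculated 128.8 vs reported 178.7 → residual 49.9 km
  Seismometer 2: calculated 203.4 vs reported 203.4 → residual 0.0 km
  Seismometer 3: calculated 109.8 vs reported 109.8 → residual 0.0 km
  Seismometer 4: calculated 125.6 vs reported 125.6 → residual 0.0 km
Seismometer 2, Seismometer 3, Seismometer 4 are mutually consistent (residuals ≈ 0); Seismometer 1 is off by 49.9 km.

Seismometer 1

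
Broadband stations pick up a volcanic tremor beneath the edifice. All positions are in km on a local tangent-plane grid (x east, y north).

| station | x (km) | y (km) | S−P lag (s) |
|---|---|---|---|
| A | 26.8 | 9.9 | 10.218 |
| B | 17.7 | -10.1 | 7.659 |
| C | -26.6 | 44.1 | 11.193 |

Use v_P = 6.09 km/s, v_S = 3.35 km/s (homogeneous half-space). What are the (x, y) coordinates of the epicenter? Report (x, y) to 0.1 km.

Distance from S−P lag: d = Δt · v_P v_S / (v_P − v_S) = Δt · (6.09·3.35)/(6.09−3.35) ≈ 7.4458·Δt.
So d_A = 76.08, d_B = 57.03, d_C = 83.34 km.
Circle about each station: (x − 26.8)² + (y − 9.9)² = 76.08²; (x − 17.7)² + (y + 10.1)² = 57.03²; (x + 26.6)² + (y − 44.1)² = 83.34².
Subtracting the A equation from the B and C equations removes the quadratic terms:
-18.2 x − 40.0 y = 2134.80
-106.8 x + 68.4 y = 678.73
Solving the 2×2 system: x ≈ -31.4, y ≈ -39.1 km.
Check against A (with the unrounded x, y): √((x − 26.8)²+(y − 9.9)²) = 76.06 ≈ 76.08 km. ✓

x ≈ -31.4 km, y ≈ -39.1 km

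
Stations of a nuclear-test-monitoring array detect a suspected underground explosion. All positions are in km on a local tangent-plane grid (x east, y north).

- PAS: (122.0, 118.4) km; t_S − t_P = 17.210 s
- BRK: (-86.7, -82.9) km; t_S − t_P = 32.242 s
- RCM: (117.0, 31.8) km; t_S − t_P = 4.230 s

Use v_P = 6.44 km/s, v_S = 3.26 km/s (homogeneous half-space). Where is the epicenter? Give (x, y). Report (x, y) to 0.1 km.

Distance from S−P lag: d = Δt · v_P v_S / (v_P − v_S) = Δt · (6.44·3.26)/(6.44−3.26) ≈ 6.6020·Δt.
So d_PAS = 113.62, d_BRK = 212.86, d_RCM = 27.93 km.
Circle about each station: (x − 122.0)² + (y − 118.4)² = 113.62²; (x + 86.7)² + (y + 82.9)² = 212.86²; (x − 117.0)² + (y − 31.8)² = 27.93².
Subtracting pairs of circle equations eliminates x²+y² and gives linear equations (the radical axes):
-417.4 x − 402.6 y = -46913.14
-10.0 x − 173.2 y = -2072.90
Solving the 2×2 system: x ≈ 106.8, y ≈ 5.8 km.
Check against PAS (with the unrounded x, y): √((x − 122.0)²+(y − 118.4)²) = 113.62 ≈ 113.62 km. ✓

x ≈ 106.8 km, y ≈ 5.8 km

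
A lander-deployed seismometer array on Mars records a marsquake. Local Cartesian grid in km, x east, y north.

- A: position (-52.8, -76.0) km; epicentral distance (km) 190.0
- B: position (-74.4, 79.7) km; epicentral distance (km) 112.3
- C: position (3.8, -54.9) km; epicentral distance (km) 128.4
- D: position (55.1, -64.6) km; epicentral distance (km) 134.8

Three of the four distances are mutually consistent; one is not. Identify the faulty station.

Solve using three stations at a time. Using B, C, D (subtract circle equations pairwise → linear system) gives (x, y) ≈ (37.4, 69.0).
Distances from that point to each station vs reported:
  A: calculated 170.8 vs reported 190.0 → residual 19.2 km
  B: calculated 112.3 vs reported 112.3 → residual 0.0 km
  C: calculated 128.4 vs reported 128.4 → residual 0.0 km
  D: calculated 134.8 vs reported 134.8 → residual 0.0 km
B, C, D are mutually consistent (residuals ≈ 0); A is off by 19.2 km.

A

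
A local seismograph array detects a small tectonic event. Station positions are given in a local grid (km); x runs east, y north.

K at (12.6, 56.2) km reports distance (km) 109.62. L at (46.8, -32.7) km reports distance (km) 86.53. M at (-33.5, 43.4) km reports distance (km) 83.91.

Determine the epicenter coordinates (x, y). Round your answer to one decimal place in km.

x ≈ -39.4 km, y ≈ -40.3 km

Circle about each station: (x − 12.6)² + (y − 56.2)² = 109.62²; (x − 46.8)² + (y + 32.7)² = 86.53²; (x + 33.5)² + (y − 43.4)² = 83.91².
Subtracting the K equation from the L and M equations removes the quadratic terms:
68.4 x − 177.8 y = 4471.43
-92.2 x − 25.6 y = 4664.27
Solving the 2×2 system: x ≈ -39.4, y ≈ -40.3 km.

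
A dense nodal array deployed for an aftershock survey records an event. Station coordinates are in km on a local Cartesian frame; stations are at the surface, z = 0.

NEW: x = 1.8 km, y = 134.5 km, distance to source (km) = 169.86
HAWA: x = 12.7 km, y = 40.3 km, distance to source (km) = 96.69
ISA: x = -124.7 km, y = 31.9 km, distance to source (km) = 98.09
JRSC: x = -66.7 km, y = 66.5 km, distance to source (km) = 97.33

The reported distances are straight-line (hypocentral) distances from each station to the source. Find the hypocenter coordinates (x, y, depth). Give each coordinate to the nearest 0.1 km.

Each station gives a sphere (x−x_i)² + (y−y_i)² + z² = d_i² (stations at z=0).
Subtracting the NEW sphere from HAWA and ISA: z² cancels, leaving linear equations in x and y:
21.8 x − 188.4 y = 3195.35
-253.0 x − 205.2 y = 17704.98
Solving: x ≈ -51.400, y ≈ -22.908 km (keep extra digits for the depth step; rounded: -51.4, -22.9).
Then from the NEW sphere: z² = 169.86² − (x − 1.8)² − (y − 134.5)² with x = -51.400, y = -22.908, so z ≈ 35.283 ≈ 35.3 km.

x ≈ -51.4 km, y ≈ -22.9 km, depth ≈ 35.3 km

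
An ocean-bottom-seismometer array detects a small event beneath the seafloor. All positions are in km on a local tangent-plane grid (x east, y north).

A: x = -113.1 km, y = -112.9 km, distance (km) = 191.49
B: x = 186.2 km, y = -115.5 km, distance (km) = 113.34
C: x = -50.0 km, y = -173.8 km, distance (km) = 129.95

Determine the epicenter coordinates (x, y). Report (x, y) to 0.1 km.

Circle about each station: (x + 113.1)² + (y + 112.9)² = 191.49²; (x − 186.2)² + (y + 115.5)² = 113.34²; (x + 50.0)² + (y + 173.8)² = 129.95².
Subtracting pairs of circle equations eliminates x²+y² and gives linear equations (the radical axes):
598.6 x − 5.2 y = 46295.13
126.2 x − 121.8 y = 26949.84
Solving the 2×2 system: x ≈ 76.1, y ≈ -142.4 km.
Check against A (with the unrounded x, y): √((x + 113.1)²+(y + 112.9)²) = 191.49 ≈ 191.49 km. ✓

(76.1, -142.4)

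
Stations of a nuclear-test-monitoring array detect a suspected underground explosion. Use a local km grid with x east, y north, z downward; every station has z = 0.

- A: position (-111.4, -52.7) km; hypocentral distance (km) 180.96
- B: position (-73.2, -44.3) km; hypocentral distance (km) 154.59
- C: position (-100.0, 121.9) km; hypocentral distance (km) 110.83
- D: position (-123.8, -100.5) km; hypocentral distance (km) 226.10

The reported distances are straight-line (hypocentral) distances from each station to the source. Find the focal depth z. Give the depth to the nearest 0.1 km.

z ≈ 47.4 km

Each station gives a sphere (x−x_i)² + (y−y_i)² + z² = d_i² (stations at z=0).
Subtracting the A sphere from B and C: z² cancels, leaving linear equations in x and y:
76.4 x + 16.8 y = 981.93
22.8 x + 349.2 y = 30135.59
Solving: x ≈ -6.213, y ≈ 86.705 km (keep extra digits for the depth step; rounded: -6.2, 86.7).
Then from the A sphere: z² = 180.96² − (x + 111.4)² − (y + 52.7)² with x = -6.213, y = 86.705, so z ≈ 47.418 ≈ 47.4 km.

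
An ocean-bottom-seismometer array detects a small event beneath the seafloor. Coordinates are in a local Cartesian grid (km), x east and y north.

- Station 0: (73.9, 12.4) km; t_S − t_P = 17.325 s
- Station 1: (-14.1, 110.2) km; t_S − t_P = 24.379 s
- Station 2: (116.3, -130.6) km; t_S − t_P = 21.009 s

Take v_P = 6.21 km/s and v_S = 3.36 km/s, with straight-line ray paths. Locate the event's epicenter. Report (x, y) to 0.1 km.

-24.2 km east, -68.0 km north

Distance from S−P lag: d = Δt · v_P v_S / (v_P − v_S) = Δt · (6.21·3.36)/(6.21−3.36) ≈ 7.3213·Δt.
So d_Station 0 = 126.84, d_Station 1 = 178.49, d_Station 2 = 153.81 km.
Circle about each station: (x − 73.9)² + (y − 12.4)² = 126.84²; (x + 14.1)² + (y − 110.2)² = 178.49²; (x − 116.3)² + (y + 130.6)² = 153.81².
Subtracting the Station 0 equation from the Station 1 and Station 2 equations removes the quadratic terms:
-176.0 x + 195.6 y = -9042.41
84.8 x − 286.0 y = 17397.95
Solving the 2×2 system: x ≈ -24.2, y ≈ -68.0 km.
Check against Station 0 (with the unrounded x, y): √((x − 73.9)²+(y − 12.4)²) = 126.85 ≈ 126.84 km. ✓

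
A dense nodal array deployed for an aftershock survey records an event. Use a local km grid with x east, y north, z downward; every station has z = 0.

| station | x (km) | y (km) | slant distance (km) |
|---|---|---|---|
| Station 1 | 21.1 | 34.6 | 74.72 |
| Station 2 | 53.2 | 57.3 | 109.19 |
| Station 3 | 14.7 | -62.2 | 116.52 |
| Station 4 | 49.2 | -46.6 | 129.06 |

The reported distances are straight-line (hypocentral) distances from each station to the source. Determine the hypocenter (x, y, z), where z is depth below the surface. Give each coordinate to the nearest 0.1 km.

(-51.8, 32.1, 16.2)

Each station gives a sphere (x−x_i)² + (y−y_i)² + z² = d_i² (stations at z=0).
Subtracting the Station 1 sphere from Station 2 and Station 3: z² cancels, leaving linear equations in x and y:
64.2 x + 45.4 y = -1868.22
-12.8 x − 193.6 y = -5551.27
Solving: x ≈ -51.799, y ≈ 32.099 km (keep extra digits for the depth step; rounded: -51.8, 32.1).
Then from the Station 1 sphere: z² = 74.72² − (x − 21.1)² − (y − 34.6)² with x = -51.799, y = 32.099, so z ≈ 16.204 ≈ 16.2 km.
Check against Station 4 (with the unrounded solution): distance 129.06 ≈ 129.06 km. ✓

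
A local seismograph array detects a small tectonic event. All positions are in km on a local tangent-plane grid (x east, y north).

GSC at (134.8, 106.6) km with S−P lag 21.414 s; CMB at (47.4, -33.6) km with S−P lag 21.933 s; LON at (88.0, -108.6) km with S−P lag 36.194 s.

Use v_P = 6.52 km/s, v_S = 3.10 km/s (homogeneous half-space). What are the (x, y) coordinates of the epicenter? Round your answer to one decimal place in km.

9.3 km east, 90.3 km north

Distance from S−P lag: d = Δt · v_P v_S / (v_P − v_S) = Δt · (6.52·3.10)/(6.52−3.10) ≈ 5.9099·Δt.
So d_GSC = 126.56, d_CMB = 129.62, d_LON = 213.90 km.
Circle about each station: (x − 134.8)² + (y − 106.6)² = 126.56²; (x − 47.4)² + (y + 33.6)² = 129.62²; (x − 88.0)² + (y + 108.6)² = 213.90².
Subtracting the GSC equation from the CMB and LON equations removes the quadratic terms:
-174.8 x − 280.4 y = -26942.79
-93.6 x − 430.4 y = -39732.42
Solving the 2×2 system: x ≈ 9.3, y ≈ 90.3 km.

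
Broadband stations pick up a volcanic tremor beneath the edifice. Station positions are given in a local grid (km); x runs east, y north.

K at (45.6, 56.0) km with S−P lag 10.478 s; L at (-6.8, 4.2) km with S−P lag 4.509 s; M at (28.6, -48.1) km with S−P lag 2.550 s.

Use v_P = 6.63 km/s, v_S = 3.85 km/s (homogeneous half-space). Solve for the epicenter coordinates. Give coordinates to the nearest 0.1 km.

Distance from S−P lag: d = Δt · v_P v_S / (v_P − v_S) = Δt · (6.63·3.85)/(6.63−3.85) ≈ 9.1818·Δt.
So d_K = 96.21, d_L = 41.40, d_M = 23.41 km.
Circle about each station: (x − 45.6)² + (y − 56.0)² = 96.21²; (x + 6.8)² + (y − 4.2)² = 41.40²; (x − 28.6)² + (y + 48.1)² = 23.41².
Subtracting the K equation from the L and M equations removes the quadratic terms:
-104.8 x − 103.6 y = 2390.92
-34.0 x − 208.2 y = 6624.55
Solving the 2×2 system: x ≈ 10.3, y ≈ -33.5 km.

(10.3, -33.5)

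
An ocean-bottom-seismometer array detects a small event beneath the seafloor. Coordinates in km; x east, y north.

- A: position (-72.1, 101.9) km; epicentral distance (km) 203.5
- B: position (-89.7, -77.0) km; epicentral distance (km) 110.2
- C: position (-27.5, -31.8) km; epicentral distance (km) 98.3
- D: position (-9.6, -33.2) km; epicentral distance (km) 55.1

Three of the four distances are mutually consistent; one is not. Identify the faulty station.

Solve using three stations at a time. Using A, B, D (subtract circle equations pairwise → linear system) gives (x, y) ≈ (20.4, -79.3).
Distances from that point to each station vs reported:
  A: calculated 203.5 vs reported 203.5 → residual 0.0 km
  B: calculated 110.2 vs reported 110.2 → residual 0.0 km
  C: calculated 67.5 vs reported 98.3 → residual 30.8 km
  D: calculated 55.0 vs reported 55.1 → residual 0.1 km
A, B, D are mutually consistent (residuals ≈ 0); C is off by 30.8 km.

C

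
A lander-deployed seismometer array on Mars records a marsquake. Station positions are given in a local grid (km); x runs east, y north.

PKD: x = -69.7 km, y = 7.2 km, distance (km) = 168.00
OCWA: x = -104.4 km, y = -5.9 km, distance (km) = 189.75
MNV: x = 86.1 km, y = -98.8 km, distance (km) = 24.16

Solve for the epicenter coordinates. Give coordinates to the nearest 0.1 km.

62.0 km east, -97.1 km north

Circle about each station: (x + 69.7)² + (y − 7.2)² = 168.00²; (x + 104.4)² + (y + 5.9)² = 189.75²; (x − 86.1)² + (y + 98.8)² = 24.16².
Subtracting the PKD equation from the OCWA and MNV equations removes the quadratic terms:
-69.4 x − 26.2 y = -1756.82
311.6 x − 212.0 y = 39905.01
Solving the 2×2 system: x ≈ 62.0, y ≈ -97.1 km.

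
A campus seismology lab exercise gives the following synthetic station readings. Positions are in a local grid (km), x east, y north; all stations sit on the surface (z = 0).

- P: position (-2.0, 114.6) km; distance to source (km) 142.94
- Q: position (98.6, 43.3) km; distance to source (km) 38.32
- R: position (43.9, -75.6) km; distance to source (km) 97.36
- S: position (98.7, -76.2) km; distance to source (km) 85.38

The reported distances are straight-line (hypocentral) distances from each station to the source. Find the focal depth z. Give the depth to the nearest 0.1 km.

13.2 km

Each station gives a sphere (x−x_i)² + (y−y_i)² + z² = d_i² (stations at z=0).
Subtracting the P sphere from Q and R: z² cancels, leaving linear equations in x and y:
201.2 x − 142.6 y = 17423.11
91.8 x − 380.4 y = 5458.28
Solving: x ≈ 92.195, y ≈ 7.900 km (keep extra digits for the depth step; rounded: 92.2, 7.9).
Then from the P sphere: z² = 142.94² − (x + 2.0)² − (y − 114.6)² with x = 92.195, y = 7.900, so z ≈ 13.201 ≈ 13.2 km.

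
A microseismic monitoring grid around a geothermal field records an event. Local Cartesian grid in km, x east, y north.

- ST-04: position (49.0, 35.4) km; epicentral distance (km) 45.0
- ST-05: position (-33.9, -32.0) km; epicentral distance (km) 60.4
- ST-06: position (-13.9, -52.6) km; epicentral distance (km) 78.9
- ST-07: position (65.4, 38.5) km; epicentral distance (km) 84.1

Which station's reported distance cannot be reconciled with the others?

ST-04

Solve using three stations at a time. Using ST-05, ST-06, ST-07 (subtract circle equations pairwise → linear system) gives (x, y) ≈ (-17.8, 26.2).
Distances from that point to each station vs reported:
  ST-04: calculated 67.4 vs reported 45.0 → residual 22.4 km
  ST-05: calculated 60.4 vs reported 60.4 → residual 0.0 km
  ST-06: calculated 78.9 vs reported 78.9 → residual 0.0 km
  ST-07: calculated 84.1 vs reported 84.1 → residual 0.0 km
ST-05, ST-06, ST-07 are mutually consistent (residuals ≈ 0); ST-04 is off by 22.4 km.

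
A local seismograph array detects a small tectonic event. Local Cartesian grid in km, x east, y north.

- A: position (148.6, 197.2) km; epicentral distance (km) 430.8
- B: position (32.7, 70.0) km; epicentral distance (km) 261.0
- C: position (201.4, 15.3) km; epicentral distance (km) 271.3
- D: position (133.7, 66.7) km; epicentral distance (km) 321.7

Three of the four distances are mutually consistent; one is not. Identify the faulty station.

C

Solve using three stations at a time. Using A, B, D (subtract circle equations pairwise → linear system) gives (x, y) ≈ (-99.2, -155.2).
Distances from that point to each station vs reported:
  A: calculated 430.8 vs reported 430.8 → residual 0.0 km
  B: calculated 260.9 vs reported 261.0 → residual 0.1 km
  C: calculated 345.6 vs reported 271.3 → residual 74.3 km
  D: calculated 321.7 vs reported 321.7 → residual 0.0 km
A, B, D are mutually consistent (residuals ≈ 0); C is off by 74.3 km.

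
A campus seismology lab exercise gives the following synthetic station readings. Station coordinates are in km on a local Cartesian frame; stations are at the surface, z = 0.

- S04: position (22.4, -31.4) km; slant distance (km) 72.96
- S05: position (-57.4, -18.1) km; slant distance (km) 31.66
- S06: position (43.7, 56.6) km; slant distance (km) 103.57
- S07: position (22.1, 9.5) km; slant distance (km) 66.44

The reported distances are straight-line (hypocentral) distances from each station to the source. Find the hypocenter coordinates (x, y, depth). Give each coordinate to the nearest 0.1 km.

(-40.5, -0.3, 20.0)

Each station gives a sphere (x−x_i)² + (y−y_i)² + z² = d_i² (stations at z=0).
Subtracting the S04 sphere from S05 and S06: z² cancels, leaving linear equations in x and y:
-159.6 x + 26.6 y = 6455.46
42.6 x + 176.0 y = -1778.05
Solving: x ≈ -40.498, y ≈ -0.300 km (keep extra digits for the depth step; rounded: -40.5, -0.3).
Then from the S04 sphere: z² = 72.96² − (x − 22.4)² − (y + 31.4)² with x = -40.498, y = -0.300, so z ≈ 19.995 ≈ 20.0 km.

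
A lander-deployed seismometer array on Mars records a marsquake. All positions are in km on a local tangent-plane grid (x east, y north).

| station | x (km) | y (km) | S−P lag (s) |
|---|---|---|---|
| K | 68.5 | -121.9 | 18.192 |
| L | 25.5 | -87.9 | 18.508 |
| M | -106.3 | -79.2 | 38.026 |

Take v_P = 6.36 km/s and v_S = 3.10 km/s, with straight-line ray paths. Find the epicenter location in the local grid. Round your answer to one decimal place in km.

Distance from S−P lag: d = Δt · v_P v_S / (v_P − v_S) = Δt · (6.36·3.10)/(6.36−3.10) ≈ 6.0479·Δt.
So d_K = 110.02, d_L = 111.93, d_M = 229.98 km.
Circle about each station: (x − 68.5)² + (y + 121.9)² = 110.02²; (x − 25.5)² + (y + 87.9)² = 111.93²; (x + 106.3)² + (y + 79.2)² = 229.98².
Subtracting the K equation from the L and M equations removes the quadratic terms:
-86.0 x + 68.0 y = -11599.12
-349.6 x + 85.4 y = -42765.93
Solving the 2×2 system: x ≈ 116.7, y ≈ -23.0 km.

116.7 km east, -23.0 km north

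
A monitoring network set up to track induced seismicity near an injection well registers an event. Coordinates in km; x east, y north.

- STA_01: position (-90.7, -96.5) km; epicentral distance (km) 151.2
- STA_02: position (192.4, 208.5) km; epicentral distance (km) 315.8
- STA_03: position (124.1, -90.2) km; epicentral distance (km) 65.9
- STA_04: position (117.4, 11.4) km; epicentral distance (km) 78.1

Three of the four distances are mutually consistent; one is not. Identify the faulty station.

Solve using three stations at a time. Using STA_01, STA_02, STA_03 (subtract circle equations pairwise → linear system) gives (x, y) ≈ (59.4, -77.9).
Distances from that point to each station vs reported:
  STA_01: calculated 151.2 vs reported 151.2 → residual 0.0 km
  STA_02: calculated 315.8 vs reported 315.8 → residual 0.0 km
  STA_03: calculated 65.9 vs reported 65.9 → residual 0.0 km
  STA_04: calculated 106.5 vs reported 78.1 → residual 28.4 km
STA_01, STA_02, STA_03 are mutually consistent (residuals ≈ 0); STA_04 is off by 28.4 km.

STA_04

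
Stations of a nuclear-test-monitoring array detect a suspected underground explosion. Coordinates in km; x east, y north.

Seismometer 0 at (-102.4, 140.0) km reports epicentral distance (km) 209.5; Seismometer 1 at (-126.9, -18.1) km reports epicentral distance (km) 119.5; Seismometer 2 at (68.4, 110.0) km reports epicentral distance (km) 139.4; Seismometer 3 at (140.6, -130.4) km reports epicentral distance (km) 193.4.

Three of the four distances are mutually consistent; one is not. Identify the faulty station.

Seismometer 0

Solve using three stations at a time. Using Seismometer 1, Seismometer 2, Seismometer 3 (subtract circle equations pairwise → linear system) gives (x, y) ≈ (-8.0, -6.6).
Distances from that point to each station vs reported:
  Seismometer 0: calculated 174.4 vs reported 209.5 → residual 35.1 km
  Seismometer 1: calculated 119.5 vs reported 119.5 → residual 0.0 km
  Seismometer 2: calculated 139.4 vs reported 139.4 → residual 0.0 km
  Seismometer 3: calculated 193.4 vs reported 193.4 → residual 0.0 km
Seismometer 1, Seismometer 2, Seismometer 3 are mutually consistent (residuals ≈ 0); Seismometer 0 is off by 35.1 km.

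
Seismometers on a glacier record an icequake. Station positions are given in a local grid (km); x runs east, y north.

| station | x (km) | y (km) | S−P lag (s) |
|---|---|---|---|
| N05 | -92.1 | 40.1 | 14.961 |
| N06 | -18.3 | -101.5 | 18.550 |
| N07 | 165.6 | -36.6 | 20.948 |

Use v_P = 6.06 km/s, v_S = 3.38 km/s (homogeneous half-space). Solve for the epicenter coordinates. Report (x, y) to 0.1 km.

22.1 km east, 34.4 km north

Distance from S−P lag: d = Δt · v_P v_S / (v_P − v_S) = Δt · (6.06·3.38)/(6.06−3.38) ≈ 7.6428·Δt.
So d_N05 = 114.34, d_N06 = 141.77, d_N07 = 160.10 km.
Circle about each station: (x + 92.1)² + (y − 40.1)² = 114.34²; (x + 18.3)² + (y + 101.5)² = 141.77²; (x − 165.6)² + (y + 36.6)² = 160.10².
Subtracting the N05 equation from the N06 and N07 equations removes the quadratic terms:
147.6 x − 283.2 y = -6478.38
515.4 x − 153.4 y = 6114.13
Solving the 2×2 system: x ≈ 22.1, y ≈ 34.4 km.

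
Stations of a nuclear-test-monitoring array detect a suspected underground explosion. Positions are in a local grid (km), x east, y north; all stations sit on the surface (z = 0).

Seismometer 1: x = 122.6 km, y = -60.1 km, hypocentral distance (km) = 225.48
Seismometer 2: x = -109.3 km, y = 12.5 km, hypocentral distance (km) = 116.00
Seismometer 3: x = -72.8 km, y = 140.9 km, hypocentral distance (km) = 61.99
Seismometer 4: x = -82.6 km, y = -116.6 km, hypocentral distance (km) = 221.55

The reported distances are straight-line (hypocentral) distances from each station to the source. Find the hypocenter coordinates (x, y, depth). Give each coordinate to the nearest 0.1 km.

Each station gives a sphere (x−x_i)² + (y−y_i)² + z² = d_i² (stations at z=0).
Subtracting the Seismometer 1 sphere from Seismometer 2 and Seismometer 3: z² cancels, leaving linear equations in x and y:
-463.8 x + 145.2 y = 30845.20
-390.8 x + 402.0 y = 53508.35
Solving: x ≈ -35.700, y ≈ 98.400 km (keep extra digits for the depth step; rounded: -35.7, 98.4).
Then from the Seismometer 1 sphere: z² = 225.48² − (x − 122.6)² − (y + 60.1)² with x = -35.700, y = 98.400, so z ≈ 25.692 ≈ 25.7 km.

(-35.7, 98.4, 25.7)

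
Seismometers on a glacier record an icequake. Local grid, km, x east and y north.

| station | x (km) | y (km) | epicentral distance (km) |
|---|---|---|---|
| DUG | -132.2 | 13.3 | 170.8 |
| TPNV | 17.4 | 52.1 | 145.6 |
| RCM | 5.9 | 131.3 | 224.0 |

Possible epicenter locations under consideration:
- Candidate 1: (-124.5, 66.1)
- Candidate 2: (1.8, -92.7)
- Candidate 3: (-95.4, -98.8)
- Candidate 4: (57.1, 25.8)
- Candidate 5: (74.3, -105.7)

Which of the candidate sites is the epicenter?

Candidate 2

For each candidate, compare |candidate − station| to the reported distance:
Candidate 1: residuals DUG 117.4, TPNV 3.0, RCM 78.2 → max 117.4 km
Candidate 2: residuals DUG 0.1, TPNV 0.0, RCM 0.0 → max 0.1 km
Candidate 3: residuals DUG 52.8, TPNV 42.8, RCM 27.4 → max 52.8 km
Candidate 4: residuals DUG 18.9, TPNV 98.0, RCM 106.7 → max 106.7 km
Candidate 5: residuals DUG 67.5, TPNV 22.1, RCM 22.7 → max 67.5 km
Only Candidate 2 has all residuals ≈ 0.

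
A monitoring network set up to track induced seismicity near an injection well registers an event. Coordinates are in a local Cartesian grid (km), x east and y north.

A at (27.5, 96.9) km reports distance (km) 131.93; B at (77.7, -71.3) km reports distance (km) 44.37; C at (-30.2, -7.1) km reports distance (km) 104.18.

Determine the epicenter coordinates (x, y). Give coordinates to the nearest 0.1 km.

(72.0, -27.3)

Circle about each station: (x − 27.5)² + (y − 96.9)² = 131.93²; (x − 77.7)² + (y + 71.3)² = 44.37²; (x + 30.2)² + (y + 7.1)² = 104.18².
Subtracting pairs of circle equations eliminates x²+y² and gives linear equations (the radical axes):
100.4 x − 336.4 y = 16411.95
-115.4 x − 208.0 y = -2631.36
Solving the 2×2 system: x ≈ 72.0, y ≈ -27.3 km.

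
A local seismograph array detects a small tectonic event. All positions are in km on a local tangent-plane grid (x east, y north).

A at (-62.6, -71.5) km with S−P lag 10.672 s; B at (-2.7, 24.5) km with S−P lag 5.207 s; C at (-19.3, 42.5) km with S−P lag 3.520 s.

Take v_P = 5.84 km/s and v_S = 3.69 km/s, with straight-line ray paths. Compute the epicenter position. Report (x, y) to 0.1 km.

x ≈ -53.8 km, y ≈ 35.1 km

Distance from S−P lag: d = Δt · v_P v_S / (v_P − v_S) = Δt · (5.84·3.69)/(5.84−3.69) ≈ 10.0231·Δt.
So d_A = 106.97, d_B = 52.19, d_C = 35.28 km.
Circle about each station: (x + 62.6)² + (y + 71.5)² = 106.97²; (x + 2.7)² + (y − 24.5)² = 52.19²; (x + 19.3)² + (y − 42.5)² = 35.28².
Subtracting the A equation from the B and C equations removes the quadratic terms:
119.8 x + 192.0 y = 295.31
86.6 x + 228.0 y = 3345.63
Solving the 2×2 system: x ≈ -53.8, y ≈ 35.1 km.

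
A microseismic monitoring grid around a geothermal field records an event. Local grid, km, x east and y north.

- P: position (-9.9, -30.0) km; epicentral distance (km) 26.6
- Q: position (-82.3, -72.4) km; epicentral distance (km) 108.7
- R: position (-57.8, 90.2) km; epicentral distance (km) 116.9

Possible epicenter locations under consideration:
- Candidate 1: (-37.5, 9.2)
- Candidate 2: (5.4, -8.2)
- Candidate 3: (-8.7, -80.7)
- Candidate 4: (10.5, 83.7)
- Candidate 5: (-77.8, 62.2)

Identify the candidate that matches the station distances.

Candidate 2

For each candidate, compare |candidate − station| to the reported distance:
Candidate 1: residuals P 21.3, Q 15.6, R 33.4 → max 33.4 km
Candidate 2: residuals P 0.0, Q 0.0, R 0.0 → max 0.0 km
Candidate 3: residuals P 24.1, Q 34.6, R 60.9 → max 60.9 km
Candidate 4: residuals P 88.9, Q 72.9, R 48.3 → max 88.9 km
Candidate 5: residuals P 87.9, Q 26.0, R 82.5 → max 87.9 km
Only Candidate 2 has all residuals ≈ 0.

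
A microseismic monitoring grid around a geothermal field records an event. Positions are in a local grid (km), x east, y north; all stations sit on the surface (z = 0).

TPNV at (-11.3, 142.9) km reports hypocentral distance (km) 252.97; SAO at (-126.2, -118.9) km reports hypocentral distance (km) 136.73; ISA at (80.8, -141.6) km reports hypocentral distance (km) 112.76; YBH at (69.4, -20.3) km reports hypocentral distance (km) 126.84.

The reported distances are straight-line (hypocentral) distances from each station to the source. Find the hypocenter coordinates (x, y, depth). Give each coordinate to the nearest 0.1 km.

Each station gives a sphere (x−x_i)² + (y−y_i)² + z² = d_i² (stations at z=0).
Subtracting the TPNV sphere from SAO and ISA: z² cancels, leaving linear equations in x and y:
-229.8 x − 523.6 y = 54814.28
184.2 x − 569.0 y = 57310.10
Solving: x ≈ -5.201, y ≈ -102.405 km (keep extra digits for the depth step; rounded: -5.2, -102.4).
Then from the TPNV sphere: z² = 252.97² − (x + 11.3)² − (y − 142.9)² with x = -5.201, y = -102.405, so z ≈ 61.499 ≈ 61.5 km.
Check against YBH (with the unrounded solution): distance 126.84 ≈ 126.84 km. ✓

x ≈ -5.2 km, y ≈ -102.4 km, depth ≈ 61.5 km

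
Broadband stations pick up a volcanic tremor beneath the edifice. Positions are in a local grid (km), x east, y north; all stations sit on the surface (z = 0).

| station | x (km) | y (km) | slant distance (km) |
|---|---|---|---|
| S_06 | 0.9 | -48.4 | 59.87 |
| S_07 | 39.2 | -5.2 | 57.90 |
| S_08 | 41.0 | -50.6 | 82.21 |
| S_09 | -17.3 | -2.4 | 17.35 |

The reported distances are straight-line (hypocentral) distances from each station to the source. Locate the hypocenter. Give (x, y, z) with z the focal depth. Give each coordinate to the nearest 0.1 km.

x ≈ -15.5 km, y ≈ 7.4 km, depth ≈ 14.2 km

Each station gives a sphere (x−x_i)² + (y−y_i)² + z² = d_i² (stations at z=0).
Subtracting the S_06 sphere from S_07 and S_08: z² cancels, leaving linear equations in x and y:
76.6 x + 86.4 y = -547.68
80.2 x − 4.4 y = -1276.08
Solving: x ≈ -15.505, y ≈ 7.407 km (keep extra digits for the depth step; rounded: -15.5, 7.4).
Then from the S_06 sphere: z² = 59.87² − (x − 0.9)² − (y + 48.4)² with x = -15.505, y = 7.407, so z ≈ 14.173 ≈ 14.2 km.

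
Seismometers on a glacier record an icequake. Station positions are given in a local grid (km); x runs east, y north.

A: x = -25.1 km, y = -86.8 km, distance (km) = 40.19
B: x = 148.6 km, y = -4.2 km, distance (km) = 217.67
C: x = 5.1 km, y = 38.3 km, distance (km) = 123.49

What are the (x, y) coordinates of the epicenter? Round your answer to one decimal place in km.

Circle about each station: (x + 25.1)² + (y + 86.8)² = 40.19²; (x − 148.6)² + (y + 4.2)² = 217.67²; (x − 5.1)² + (y − 38.3)² = 123.49².
Subtracting the A equation from the B and C equations removes the quadratic terms:
347.4 x + 165.2 y = -31829.64
60.4 x + 250.2 y = -20305.89
Solving the 2×2 system: x ≈ -59.9, y ≈ -66.7 km.
Check against A (with the unrounded x, y): √((x + 25.1)²+(y + 86.8)²) = 40.19 ≈ 40.19 km. ✓

(-59.9, -66.7)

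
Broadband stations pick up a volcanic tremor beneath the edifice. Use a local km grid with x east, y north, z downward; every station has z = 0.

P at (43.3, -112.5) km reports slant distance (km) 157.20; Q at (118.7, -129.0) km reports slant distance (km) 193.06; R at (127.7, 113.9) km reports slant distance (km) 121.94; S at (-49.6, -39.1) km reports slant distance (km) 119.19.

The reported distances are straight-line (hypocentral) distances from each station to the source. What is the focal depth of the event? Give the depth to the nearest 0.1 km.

depth ≈ 27.8 km

Each station gives a sphere (x−x_i)² + (y−y_i)² + z² = d_i² (stations at z=0).
Subtracting the P sphere from Q and R: z² cancels, leaving linear equations in x and y:
150.8 x − 33.0 y = 3639.23
168.8 x + 452.8 y = 24591.84
Solving: x ≈ 33.301, y ≈ 41.896 km (keep extra digits for the depth step; rounded: 33.3, 41.9).
Then from the P sphere: z² = 157.20² − (x − 43.3)² − (y + 112.5)² with x = 33.301, y = 41.896, so z ≈ 27.816 ≈ 27.8 km.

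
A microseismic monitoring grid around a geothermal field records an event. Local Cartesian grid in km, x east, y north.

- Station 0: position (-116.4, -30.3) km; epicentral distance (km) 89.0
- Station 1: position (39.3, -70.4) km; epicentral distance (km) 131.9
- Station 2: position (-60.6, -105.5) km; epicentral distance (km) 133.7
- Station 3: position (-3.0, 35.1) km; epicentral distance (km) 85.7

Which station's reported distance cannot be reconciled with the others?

Solve using three stations at a time. Using Station 0, Station 1, Station 2 (subtract circle equations pairwise → linear system) gives (x, y) ≈ (-48.9, 27.7).
Distances from that point to each station vs reported:
  Station 0: calculated 89.0 vs reported 89.0 → residual 0.0 km
  Station 1: calculated 131.9 vs reported 131.9 → residual 0.0 km
  Station 2: calculated 133.7 vs reported 133.7 → residual 0.0 km
  Station 3: calculated 46.5 vs reported 85.7 → residual 39.2 km
Station 0, Station 1, Station 2 are mutually consistent (residuals ≈ 0); Station 3 is off by 39.2 km.

Station 3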